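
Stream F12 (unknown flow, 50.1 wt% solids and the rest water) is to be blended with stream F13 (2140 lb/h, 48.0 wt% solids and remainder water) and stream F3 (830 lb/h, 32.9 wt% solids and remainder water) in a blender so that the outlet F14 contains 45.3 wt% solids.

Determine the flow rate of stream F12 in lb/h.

940.4 lb/h

Let F12 be the unknown flow. Total out = 2970 + F12.
solids balance: 1300.3 + 0.501·F12 = 0.453·(2970 + F12)
(0.501 − 0.453)·F12 = 0.453×2970 − 1300.3 = 45.14
F12 = 45.14 / 0.048 = 940.42 lb/h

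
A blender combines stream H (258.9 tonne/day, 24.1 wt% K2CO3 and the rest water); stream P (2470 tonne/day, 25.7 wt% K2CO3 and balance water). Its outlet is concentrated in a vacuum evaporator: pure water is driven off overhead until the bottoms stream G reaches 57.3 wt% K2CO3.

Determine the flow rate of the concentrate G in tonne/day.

K2CO3 entering = 258.9×0.241 + 2470×0.257 = 697.18 tonne/day.
All K2CO3 reports to G, so G = 697.18/0.573 = 1216.7 tonne/day.

1217 tonne/day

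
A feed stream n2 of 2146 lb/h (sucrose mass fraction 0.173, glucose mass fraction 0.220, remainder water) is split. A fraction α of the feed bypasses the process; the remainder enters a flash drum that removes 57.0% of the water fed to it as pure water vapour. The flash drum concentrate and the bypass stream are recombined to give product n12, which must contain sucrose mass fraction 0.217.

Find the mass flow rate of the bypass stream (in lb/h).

All 2146×0.173 = 371.26 lb/h of sucrose reaches n12, so n12 = 371.26/0.217 = 1710.9 lb/h and vapour = 435.13 lb/h.
The evaporator receives (1−α)·2146 of feed at 0.607 water and removes 0.570 of that water:
0.570×0.607×(1−α)×2146 = 435.13
(1−α) = 435.13/742.49 = 0.5860;  α = 0.4140.
Bypass flow = 0.4140×2146 = 888.35 lb/h.

888.4 lb/h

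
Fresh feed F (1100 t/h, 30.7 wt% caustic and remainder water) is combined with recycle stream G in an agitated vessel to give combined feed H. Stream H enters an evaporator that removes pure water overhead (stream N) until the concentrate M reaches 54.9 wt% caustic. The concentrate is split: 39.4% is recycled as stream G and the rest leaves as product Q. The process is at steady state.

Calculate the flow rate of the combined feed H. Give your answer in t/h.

1500 t/h

Overall caustic balance (none leaves overhead): caustic in fresh feed = caustic in product, i.e. 1100×0.307 = (1−0.394)·M·0.549.
M = 337.7/(0.549×0.606) = 1015 t/h.
Recycle G = 0.394×1015 = 399.93 t/h.
Combined feed H = 1100 + 399.93 = 1499.9 t/h.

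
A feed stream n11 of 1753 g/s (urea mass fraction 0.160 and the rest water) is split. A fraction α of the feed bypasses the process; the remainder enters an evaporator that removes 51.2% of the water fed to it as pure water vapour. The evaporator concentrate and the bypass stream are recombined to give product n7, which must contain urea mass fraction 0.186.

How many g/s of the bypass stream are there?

1183 g/s

All 1753×0.160 = 280.48 g/s of urea reaches n7, so n7 = 280.48/0.186 = 1508 g/s and vapour = 245.04 g/s.
The evaporator receives (1−α)·1753 of feed at 0.840 water and removes 0.512 of that water:
0.512×0.840×(1−α)×1753 = 245.04
(1−α) = 245.04/753.93 = 0.3250;  α = 0.6750.
Bypass flow = 0.6750×1753 = 1183.2 g/s.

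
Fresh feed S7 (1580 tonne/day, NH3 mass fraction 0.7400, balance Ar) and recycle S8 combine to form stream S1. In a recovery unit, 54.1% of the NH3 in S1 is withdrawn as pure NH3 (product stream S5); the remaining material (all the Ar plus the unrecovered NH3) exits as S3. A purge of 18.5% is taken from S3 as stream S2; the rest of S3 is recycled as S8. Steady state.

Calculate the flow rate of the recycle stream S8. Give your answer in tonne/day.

Ar enters only via S7 and leaves only via the purge: 1580×0.260 = 0.185×(Ar in S3), and the recovery unit passes all Ar, so Ar in S1 = Ar in S3 = 2220.5 tonne/day.
NH3 in S1: m_A = 1580×0.740 + (1−0.185)·(1−0.541)·m_A, so m_A = 1169.2/0.6259 = 1868 tonne/day.
S3 = (1−0.541)×1868 + 2220.5 = 3077.9 tonne/day.
Recycle S8 = (1−0.185)×3077.9 = 2508.5 tonne/day.

2509 tonne/day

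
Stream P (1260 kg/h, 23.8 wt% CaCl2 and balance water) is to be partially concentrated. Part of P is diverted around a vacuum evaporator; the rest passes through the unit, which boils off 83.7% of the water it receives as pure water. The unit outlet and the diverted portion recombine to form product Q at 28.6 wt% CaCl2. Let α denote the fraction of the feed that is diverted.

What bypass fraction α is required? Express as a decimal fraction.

0.737

All 1260×0.238 = 299.88 kg/h of CaCl2 reaches Q, so Q = 299.88/0.286 = 1048.5 kg/h and vapour = 211.47 kg/h.
The evaporator receives (1−α)·1260 of feed at 0.762 water and removes 0.837 of that water:
0.837×0.762×(1−α)×1260 = 211.47
(1−α) = 211.47/803.62 = 0.2631;  α = 0.7369.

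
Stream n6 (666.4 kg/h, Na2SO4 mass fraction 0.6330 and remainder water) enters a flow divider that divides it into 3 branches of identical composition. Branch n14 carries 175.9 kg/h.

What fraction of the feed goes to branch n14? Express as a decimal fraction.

0.264

Fraction to n14 = 175.9/666.4 = 0.2640.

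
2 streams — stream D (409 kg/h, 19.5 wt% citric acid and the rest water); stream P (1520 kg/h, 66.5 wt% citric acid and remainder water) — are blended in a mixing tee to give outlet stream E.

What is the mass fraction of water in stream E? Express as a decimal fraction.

0.4347

Total flow out = 409 + 1520 = 1929 kg/h.
water in = 409×0.805 + 1520×0.335 = 838.45 kg/h.
water mass fraction in E = 838.45/1929 = 0.4347.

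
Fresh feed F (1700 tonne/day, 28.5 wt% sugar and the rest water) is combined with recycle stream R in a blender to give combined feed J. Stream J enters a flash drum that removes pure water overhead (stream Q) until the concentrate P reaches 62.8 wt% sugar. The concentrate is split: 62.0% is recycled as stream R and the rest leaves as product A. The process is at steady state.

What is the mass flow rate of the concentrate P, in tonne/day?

2030 tonne/day

Overall sugar balance (none leaves overhead): sugar in fresh feed = sugar in product, i.e. 1700×0.285 = (1−0.620)·P·0.628.
P = 484.5/(0.628×0.380) = 2030.3 tonne/day.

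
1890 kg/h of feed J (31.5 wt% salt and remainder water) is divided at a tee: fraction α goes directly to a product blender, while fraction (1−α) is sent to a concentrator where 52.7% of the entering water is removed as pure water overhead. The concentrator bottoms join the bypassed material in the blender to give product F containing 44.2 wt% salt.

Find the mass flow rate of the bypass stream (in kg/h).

All 1890×0.315 = 595.35 kg/h of salt reaches F, so F = 595.35/0.442 = 1346.9 kg/h and vapour = 543.05 kg/h.
The evaporator receives (1−α)·1890 of feed at 0.685 water and removes 0.527 of that water:
0.527×0.685×(1−α)×1890 = 543.05
(1−α) = 543.05/682.28 = 0.7959;  α = 0.2041.
Bypass flow = 0.2041×1890 = 385.67 kg/h.

385.7 kg/h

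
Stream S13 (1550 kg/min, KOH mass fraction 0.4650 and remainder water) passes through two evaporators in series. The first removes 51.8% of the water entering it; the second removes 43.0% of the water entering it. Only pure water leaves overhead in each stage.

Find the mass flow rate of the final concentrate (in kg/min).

water in feed = 1550×0.535 = 829.25 kg/min.
After stage 1: water left = (1−0.518)×829.25 = 399.7; stream total = 1120.4 kg/min.
After stage 2: water left = (1−0.430)×399.7 = 227.83; final concentrate = 948.58 kg/min.

948.6 kg/min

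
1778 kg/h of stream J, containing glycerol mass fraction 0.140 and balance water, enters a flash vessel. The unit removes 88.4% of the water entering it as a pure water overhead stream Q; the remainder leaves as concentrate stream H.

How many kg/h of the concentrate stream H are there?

426.3 kg/h

water entering = 1778×0.860 = 1529.1 kg/h; overhead removed = 0.884×1529.1 = 1351.7 kg/h.
Concentrate = 1778 − 1351.7 = 426.29 kg/h.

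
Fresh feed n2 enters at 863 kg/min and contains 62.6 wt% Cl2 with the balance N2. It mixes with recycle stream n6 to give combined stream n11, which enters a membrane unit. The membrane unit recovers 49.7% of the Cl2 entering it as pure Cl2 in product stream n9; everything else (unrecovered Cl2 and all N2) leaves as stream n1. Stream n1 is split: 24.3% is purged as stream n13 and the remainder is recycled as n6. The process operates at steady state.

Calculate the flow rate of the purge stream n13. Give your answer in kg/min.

N2 enters only via n2 and leaves only via the purge: 863×0.374 = 0.243×(N2 in n1), and the membrane unit passes all N2, so N2 in n11 = N2 in n1 = 1328.2 kg/min.
Cl2 in n11: m_A = 863×0.626 + (1−0.243)·(1−0.497)·m_A, so m_A = 540.24/0.6192 = 872.44 kg/min.
n1 = (1−0.497)×872.44 + 1328.2 = 1767.1 kg/min.
Purge n13 = 0.243×1767.1 = 429.4 kg/min.

429.4 kg/min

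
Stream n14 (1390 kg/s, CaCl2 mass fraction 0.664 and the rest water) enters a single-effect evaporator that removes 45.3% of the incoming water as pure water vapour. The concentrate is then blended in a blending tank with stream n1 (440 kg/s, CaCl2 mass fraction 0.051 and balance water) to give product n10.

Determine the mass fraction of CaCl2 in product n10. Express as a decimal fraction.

0.584

Vapour removed = 0.453×0.336×1390 = 211.57 kg/s; concentrate = 1178.4 kg/s.
CaCl2 reaching the mixer = 922.96 (from concentrate) + 440×0.051 = 945.4 kg/s.
Product flow = 1178.4 + 440 = 1618.4 kg/s; CaCl2 fraction = 0.584.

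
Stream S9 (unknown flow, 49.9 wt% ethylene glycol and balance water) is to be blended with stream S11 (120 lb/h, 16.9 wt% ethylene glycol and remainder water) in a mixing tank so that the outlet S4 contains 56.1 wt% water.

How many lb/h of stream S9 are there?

Let S9 be the unknown flow. Total out = 120 + S9.
water balance: 99.72 + 0.501·S9 = 0.561·(120 + S9)
(0.501 − 0.561)·S9 = 0.561×120 − 99.72 = -32.4
S9 = -32.4 / -0.060 = 540 lb/h

540 lb/h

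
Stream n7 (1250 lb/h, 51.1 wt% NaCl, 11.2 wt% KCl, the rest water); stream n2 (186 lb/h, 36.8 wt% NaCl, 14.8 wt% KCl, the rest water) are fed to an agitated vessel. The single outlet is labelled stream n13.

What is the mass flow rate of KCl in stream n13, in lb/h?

167.5 lb/h

KCl out = KCl in = 1250×0.112 + 186×0.148 = 167.53 lb/h.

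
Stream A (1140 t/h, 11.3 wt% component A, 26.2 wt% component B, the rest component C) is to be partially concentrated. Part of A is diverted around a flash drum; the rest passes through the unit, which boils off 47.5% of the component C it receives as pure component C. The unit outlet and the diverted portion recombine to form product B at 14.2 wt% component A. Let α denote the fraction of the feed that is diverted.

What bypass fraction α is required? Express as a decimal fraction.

All 1140×0.113 = 128.82 t/h of component A reaches B, so B = 128.82/0.142 = 907.18 t/h and vapour = 232.82 t/h.
The evaporator receives (1−α)·1140 of feed at 0.625 component C and removes 0.475 of that component C:
0.475×0.625×(1−α)×1140 = 232.82
(1−α) = 232.82/338.44 = 0.6879;  α = 0.3121.

0.312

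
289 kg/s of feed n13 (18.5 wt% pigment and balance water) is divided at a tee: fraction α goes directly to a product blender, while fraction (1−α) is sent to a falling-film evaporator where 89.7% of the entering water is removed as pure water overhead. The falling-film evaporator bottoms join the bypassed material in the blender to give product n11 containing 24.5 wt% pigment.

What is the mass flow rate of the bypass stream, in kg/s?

All 289×0.185 = 53.465 kg/s of pigment reaches n11, so n11 = 53.465/0.245 = 218.22 kg/s and vapour = 70.776 kg/s.
The evaporator receives (1−α)·289 of feed at 0.815 water and removes 0.897 of that water:
0.897×0.815×(1−α)×289 = 70.776
(1−α) = 70.776/211.27 = 0.3350;  α = 0.6650.
Bypass flow = 0.6650×289 = 192.19 kg/s.

192.2 kg/s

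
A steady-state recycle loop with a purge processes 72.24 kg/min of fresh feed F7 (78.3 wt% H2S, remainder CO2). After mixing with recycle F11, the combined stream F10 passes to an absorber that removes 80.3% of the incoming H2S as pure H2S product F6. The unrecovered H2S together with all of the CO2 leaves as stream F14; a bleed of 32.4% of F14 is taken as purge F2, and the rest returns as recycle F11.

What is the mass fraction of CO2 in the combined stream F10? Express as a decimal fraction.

0.426

CO2 enters only via F7 and leaves only via the purge: 72.24×0.217 = 0.324×(CO2 in F14), and the absorber passes all CO2, so CO2 in F10 = CO2 in F14 = 48.383 kg/min.
H2S in F10: m_A = 72.24×0.783 + (1−0.324)·(1−0.803)·m_A, so m_A = 56.564/0.8668 = 65.254 kg/min.
F10 = 65.254 + 48.383 = 113.64 kg/min.
CO2 fraction in F10 = 48.383/113.64 = 0.426.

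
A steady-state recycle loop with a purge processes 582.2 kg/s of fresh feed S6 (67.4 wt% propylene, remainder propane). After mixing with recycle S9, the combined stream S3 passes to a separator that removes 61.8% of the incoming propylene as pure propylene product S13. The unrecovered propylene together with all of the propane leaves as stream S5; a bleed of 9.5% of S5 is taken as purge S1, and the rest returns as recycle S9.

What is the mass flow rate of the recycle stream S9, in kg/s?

2015 kg/s

propane enters only via S6 and leaves only via the purge: 582.2×0.326 = 0.095×(propane in S5), and the separator passes all propane, so propane in S3 = propane in S5 = 1997.9 kg/s.
propylene in S3: m_A = 582.2×0.674 + (1−0.095)·(1−0.618)·m_A, so m_A = 392.4/0.6543 = 599.74 kg/s.
S5 = (1−0.618)×599.74 + 1997.9 = 2227 kg/s.
Recycle S9 = (1−0.095)×2227 = 2015.4 kg/s.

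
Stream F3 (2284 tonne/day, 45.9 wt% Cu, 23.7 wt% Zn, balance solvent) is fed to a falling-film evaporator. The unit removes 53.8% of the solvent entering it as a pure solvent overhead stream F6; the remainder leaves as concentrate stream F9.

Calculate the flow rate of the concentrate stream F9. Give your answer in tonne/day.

1910 tonne/day

solvent entering = 2284×0.304 = 694.34 tonne/day; overhead removed = 0.538×694.34 = 373.55 tonne/day.
Concentrate = 2284 − 373.55 = 1910.4 tonne/day.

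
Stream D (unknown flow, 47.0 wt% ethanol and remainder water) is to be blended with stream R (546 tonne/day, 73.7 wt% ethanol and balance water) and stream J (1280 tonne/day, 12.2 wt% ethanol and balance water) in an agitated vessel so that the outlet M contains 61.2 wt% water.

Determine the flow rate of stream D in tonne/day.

1828 tonne/day

Let D be the unknown flow. Total out = 1826 + D.
water balance: 1267.4 + 0.530·D = 0.612·(1826 + D)
(0.530 − 0.612)·D = 0.612×1826 − 1267.4 = -149.93
D = -149.93 / -0.082 = 1828.4 tonne/day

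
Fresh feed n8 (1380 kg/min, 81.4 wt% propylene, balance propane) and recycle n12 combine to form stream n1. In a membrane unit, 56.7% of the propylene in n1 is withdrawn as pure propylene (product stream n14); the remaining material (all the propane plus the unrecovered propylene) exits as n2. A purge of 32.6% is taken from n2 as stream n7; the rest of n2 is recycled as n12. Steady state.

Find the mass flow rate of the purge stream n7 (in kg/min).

propane enters only via n8 and leaves only via the purge: 1380×0.186 = 0.326×(propane in n2), and the membrane unit passes all propane, so propane in n1 = propane in n2 = 787.36 kg/min.
propylene in n1: m_A = 1380×0.814 + (1−0.326)·(1−0.567)·m_A, so m_A = 1123.3/0.7082 = 1586.3 kg/min.
n2 = (1−0.567)×1586.3 + 787.36 = 1474.2 kg/min.
Purge n7 = 0.326×1474.2 = 480.59 kg/min.

480.6 kg/min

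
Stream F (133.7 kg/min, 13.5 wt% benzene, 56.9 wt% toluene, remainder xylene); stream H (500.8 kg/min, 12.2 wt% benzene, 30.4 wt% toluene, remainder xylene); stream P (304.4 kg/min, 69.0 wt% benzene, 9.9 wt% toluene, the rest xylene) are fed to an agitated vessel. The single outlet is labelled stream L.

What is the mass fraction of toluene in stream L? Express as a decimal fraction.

Total flow out = 133.7 + 500.8 + 304.4 = 938.9 kg/min.
toluene in = 133.7×0.569 + 500.8×0.304 + 304.4×0.099 = 258.45 kg/min.
toluene mass fraction in L = 258.45/938.9 = 0.275.

0.275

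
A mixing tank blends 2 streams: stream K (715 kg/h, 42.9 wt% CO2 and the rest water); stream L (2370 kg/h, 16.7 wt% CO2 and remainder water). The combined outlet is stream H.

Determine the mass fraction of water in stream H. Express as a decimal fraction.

Total flow out = 715 + 2370 = 3085 kg/h.
water in = 715×0.571 + 2370×0.833 = 2382.5 kg/h.
water mass fraction in H = 2382.5/3085 = 0.772.

0.772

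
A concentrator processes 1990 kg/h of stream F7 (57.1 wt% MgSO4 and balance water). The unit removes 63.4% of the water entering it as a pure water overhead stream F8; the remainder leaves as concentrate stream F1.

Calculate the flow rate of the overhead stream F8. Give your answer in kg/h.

541.3 kg/h

water entering = 1990×0.429 = 853.71 kg/h; overhead removed = 0.634×853.71 = 541.25 kg/h.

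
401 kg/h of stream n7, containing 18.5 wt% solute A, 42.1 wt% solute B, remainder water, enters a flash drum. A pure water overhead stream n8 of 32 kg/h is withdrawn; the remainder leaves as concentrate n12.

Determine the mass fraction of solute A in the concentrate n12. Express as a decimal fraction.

solute A is not removed: 401×0.185 = 74.185 kg/h of solute A enters n12.
Concentrate = 401 − 32 = 369 kg/h.
Mass fraction = 74.185/369 = 0.201.

0.201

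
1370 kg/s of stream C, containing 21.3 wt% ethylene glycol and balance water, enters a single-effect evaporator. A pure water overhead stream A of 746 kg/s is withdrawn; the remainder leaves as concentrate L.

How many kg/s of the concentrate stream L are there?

624 kg/s

Concentrate = 1370 − 746 = 624 kg/s.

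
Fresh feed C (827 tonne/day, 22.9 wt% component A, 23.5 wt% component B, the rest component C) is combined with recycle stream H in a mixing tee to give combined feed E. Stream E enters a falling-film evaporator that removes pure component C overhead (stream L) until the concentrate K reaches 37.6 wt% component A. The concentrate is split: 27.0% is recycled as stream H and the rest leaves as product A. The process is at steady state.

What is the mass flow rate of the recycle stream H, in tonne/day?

186.3 tonne/day

Overall component A balance (none leaves overhead): component A in fresh feed = component A in product, i.e. 827×0.229 = (1−0.270)·K·0.376.
K = 189.38/(0.376×0.730) = 689.97 tonne/day.
Recycle H = 0.270×689.97 = 186.29 tonne/day.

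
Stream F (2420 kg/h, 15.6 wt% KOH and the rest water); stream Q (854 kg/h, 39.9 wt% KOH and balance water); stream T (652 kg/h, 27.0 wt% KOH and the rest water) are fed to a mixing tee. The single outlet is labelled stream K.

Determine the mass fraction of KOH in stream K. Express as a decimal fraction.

0.228

Total flow out = 2420 + 854 + 652 = 3926 kg/h.
KOH in = 2420×0.156 + 854×0.399 + 652×0.270 = 894.31 kg/h.
KOH mass fraction in K = 894.31/3926 = 0.228.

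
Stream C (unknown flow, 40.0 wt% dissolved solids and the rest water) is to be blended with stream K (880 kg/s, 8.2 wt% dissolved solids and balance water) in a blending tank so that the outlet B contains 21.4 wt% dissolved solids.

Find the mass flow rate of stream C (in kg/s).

624.5 kg/s

Let C be the unknown flow. Total out = 880 + C.
dissolved solids balance: 72.16 + 0.400·C = 0.214·(880 + C)
(0.400 − 0.214)·C = 0.214×880 − 72.16 = 116.16
C = 116.16 / 0.186 = 624.52 kg/s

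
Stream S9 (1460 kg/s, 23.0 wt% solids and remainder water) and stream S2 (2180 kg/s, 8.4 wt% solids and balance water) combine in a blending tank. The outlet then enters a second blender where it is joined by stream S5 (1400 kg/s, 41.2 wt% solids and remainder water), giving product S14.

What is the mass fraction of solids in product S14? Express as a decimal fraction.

Overall, product flow = 5040 kg/s.
solids in = 1460×0.230 + 2180×0.084 + 1400×0.412 = 1095.7 kg/s.
solids fraction in S14 = 0.217.

0.217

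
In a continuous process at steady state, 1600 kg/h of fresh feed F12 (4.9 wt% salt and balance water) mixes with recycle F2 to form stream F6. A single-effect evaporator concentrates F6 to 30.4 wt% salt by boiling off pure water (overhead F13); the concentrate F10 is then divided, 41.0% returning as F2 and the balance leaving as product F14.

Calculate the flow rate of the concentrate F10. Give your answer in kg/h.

Overall salt balance (none leaves overhead): salt in fresh feed = salt in product, i.e. 1600×0.049 = (1−0.410)·F10·0.304.
F10 = 78.4/(0.304×0.590) = 437.11 kg/h.

437.1 kg/h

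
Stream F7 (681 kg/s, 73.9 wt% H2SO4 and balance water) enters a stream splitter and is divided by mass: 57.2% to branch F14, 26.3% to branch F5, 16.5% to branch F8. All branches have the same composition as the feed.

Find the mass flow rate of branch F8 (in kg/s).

112.4 kg/s

Branch F8 flow = 0.165×681 = 112.37 kg/s.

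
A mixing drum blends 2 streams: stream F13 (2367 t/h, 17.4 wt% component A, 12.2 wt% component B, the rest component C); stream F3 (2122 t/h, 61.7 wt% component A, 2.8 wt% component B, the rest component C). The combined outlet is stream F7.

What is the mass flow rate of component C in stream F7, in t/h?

component C out = component C in = 2367×0.704 + 2122×0.355 = 2419.7 t/h.

2420 t/h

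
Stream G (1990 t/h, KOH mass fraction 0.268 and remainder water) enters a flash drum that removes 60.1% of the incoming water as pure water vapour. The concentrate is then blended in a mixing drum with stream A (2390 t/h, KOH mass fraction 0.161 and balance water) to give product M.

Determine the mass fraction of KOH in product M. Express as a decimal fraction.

Vapour removed = 0.601×0.732×1990 = 875.46 t/h; concentrate = 1114.5 t/h.
KOH reaching the mixer = 533.32 (from concentrate) + 2390×0.161 = 918.11 t/h.
Product flow = 1114.5 + 2390 = 3504.5 t/h; KOH fraction = 0.262.

0.262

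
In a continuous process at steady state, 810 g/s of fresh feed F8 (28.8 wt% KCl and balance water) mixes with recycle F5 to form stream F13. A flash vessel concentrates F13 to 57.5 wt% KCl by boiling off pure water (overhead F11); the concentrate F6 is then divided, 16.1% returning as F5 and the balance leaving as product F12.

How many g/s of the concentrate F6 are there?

Overall KCl balance (none leaves overhead): KCl in fresh feed = KCl in product, i.e. 810×0.288 = (1−0.161)·F6·0.575.
F6 = 233.28/(0.575×0.839) = 483.56 g/s.

483.6 g/s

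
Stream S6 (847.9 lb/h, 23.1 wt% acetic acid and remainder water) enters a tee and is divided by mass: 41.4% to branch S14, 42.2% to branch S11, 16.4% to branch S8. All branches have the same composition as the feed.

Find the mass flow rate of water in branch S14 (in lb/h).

Branch S14 total = 0.414×847.9 = 351.03 lb/h.
water in S14 = 0.769×351.03 = 269.94 lb/h.

269.9 lb/h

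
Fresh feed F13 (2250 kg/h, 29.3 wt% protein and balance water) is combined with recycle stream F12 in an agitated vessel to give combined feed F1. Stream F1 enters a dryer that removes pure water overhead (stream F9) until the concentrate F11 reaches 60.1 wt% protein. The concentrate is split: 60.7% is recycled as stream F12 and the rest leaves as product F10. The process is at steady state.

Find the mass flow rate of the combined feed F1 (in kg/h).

3944 kg/h

Overall protein balance (none leaves overhead): protein in fresh feed = protein in product, i.e. 2250×0.293 = (1−0.607)·F11·0.601.
F11 = 659.25/(0.601×0.393) = 2791.1 kg/h.
Recycle F12 = 0.607×2791.1 = 1694.2 kg/h.
Combined feed F1 = 2250 + 1694.2 = 3944.2 kg/h.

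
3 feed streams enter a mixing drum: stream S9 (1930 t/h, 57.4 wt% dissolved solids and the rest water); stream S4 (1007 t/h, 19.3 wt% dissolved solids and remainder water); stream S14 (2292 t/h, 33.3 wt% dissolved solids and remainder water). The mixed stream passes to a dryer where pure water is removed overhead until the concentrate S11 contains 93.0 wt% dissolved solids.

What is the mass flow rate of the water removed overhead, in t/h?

dissolved solids entering = 1930×0.574 + 1007×0.193 + 2292×0.333 = 2065.4 t/h.
All dissolved solids reports to S11, so S11 = 2065.4/0.930 = 2220.9 t/h.
Total feed = 5229 t/h; overhead = 5229 − 2220.9 = 3008.1 t/h.

3008 t/h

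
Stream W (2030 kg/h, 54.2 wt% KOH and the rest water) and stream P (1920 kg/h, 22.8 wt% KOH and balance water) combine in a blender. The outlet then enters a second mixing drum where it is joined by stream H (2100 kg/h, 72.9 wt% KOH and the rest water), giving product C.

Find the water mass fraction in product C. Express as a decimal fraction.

Overall, product flow = 6050 kg/h.
water in = 2030×0.458 + 1920×0.772 + 2100×0.271 = 2981.1 kg/h.
water fraction in C = 0.493.

0.493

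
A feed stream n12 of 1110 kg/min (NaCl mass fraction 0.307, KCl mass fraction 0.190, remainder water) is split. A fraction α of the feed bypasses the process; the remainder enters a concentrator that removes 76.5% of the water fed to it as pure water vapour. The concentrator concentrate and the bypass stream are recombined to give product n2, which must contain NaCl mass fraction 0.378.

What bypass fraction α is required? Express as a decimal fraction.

All 1110×0.307 = 340.77 kg/min of NaCl reaches n2, so n2 = 340.77/0.378 = 901.51 kg/min and vapour = 208.49 kg/min.
The evaporator receives (1−α)·1110 of feed at 0.503 water and removes 0.765 of that water:
0.765×0.503×(1−α)×1110 = 208.49
(1−α) = 208.49/427.12 = 0.4881;  α = 0.5119.

0.512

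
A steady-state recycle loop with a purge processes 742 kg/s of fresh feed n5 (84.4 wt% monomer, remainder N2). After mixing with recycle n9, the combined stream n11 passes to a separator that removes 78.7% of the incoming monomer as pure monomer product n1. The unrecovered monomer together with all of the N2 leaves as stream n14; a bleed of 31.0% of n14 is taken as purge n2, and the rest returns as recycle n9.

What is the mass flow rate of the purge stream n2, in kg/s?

164.2 kg/s

N2 enters only via n5 and leaves only via the purge: 742×0.156 = 0.310×(N2 in n14), and the separator passes all N2, so N2 in n11 = N2 in n14 = 373.39 kg/s.
monomer in n11: m_A = 742×0.844 + (1−0.310)·(1−0.787)·m_A, so m_A = 626.25/0.8530 = 734.15 kg/s.
n14 = (1−0.787)×734.15 + 373.39 = 529.77 kg/s.
Purge n2 = 0.310×529.77 = 164.23 kg/s.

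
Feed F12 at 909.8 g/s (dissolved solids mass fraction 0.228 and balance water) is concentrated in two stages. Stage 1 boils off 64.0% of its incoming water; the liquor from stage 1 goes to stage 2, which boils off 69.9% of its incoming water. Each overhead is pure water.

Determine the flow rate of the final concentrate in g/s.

283.5 g/s

water in feed = 909.8×0.772 = 702.37 g/s.
After stage 1: water left = (1−0.640)×702.37 = 252.85; stream total = 460.29 g/s.
After stage 2: water left = (1−0.699)×252.85 = 76.108; final concentrate = 283.54 g/s.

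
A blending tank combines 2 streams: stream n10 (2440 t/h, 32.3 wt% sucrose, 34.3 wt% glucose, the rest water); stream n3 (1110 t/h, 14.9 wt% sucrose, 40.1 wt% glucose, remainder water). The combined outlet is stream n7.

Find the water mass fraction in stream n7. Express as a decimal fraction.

Total flow out = 2440 + 1110 = 3550 t/h.
water in = 2440×0.334 + 1110×0.450 = 1314.5 t/h.
water mass fraction in n7 = 1314.5/3550 = 0.370.

0.370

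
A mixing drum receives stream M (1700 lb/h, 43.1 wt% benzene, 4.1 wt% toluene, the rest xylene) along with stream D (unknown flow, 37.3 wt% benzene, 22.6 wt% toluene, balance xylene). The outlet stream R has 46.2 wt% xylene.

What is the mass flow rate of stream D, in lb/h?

Let D be the unknown flow. Total out = 1700 + D.
xylene balance: 897.6 + 0.401·D = 0.462·(1700 + D)
(0.401 − 0.462)·D = 0.462×1700 − 897.6 = -112.2
D = -112.2 / -0.061 = 1839.3 lb/h

1839 lb/h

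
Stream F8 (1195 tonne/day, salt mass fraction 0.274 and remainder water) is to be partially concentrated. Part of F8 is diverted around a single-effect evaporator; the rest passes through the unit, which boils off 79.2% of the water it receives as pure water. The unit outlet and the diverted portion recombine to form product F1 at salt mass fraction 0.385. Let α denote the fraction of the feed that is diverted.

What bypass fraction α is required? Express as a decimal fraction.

0.499

All 1195×0.274 = 327.43 tonne/day of salt reaches F1, so F1 = 327.43/0.385 = 850.47 tonne/day and vapour = 344.53 tonne/day.
The evaporator receives (1−α)·1195 of feed at 0.726 water and removes 0.792 of that water:
0.792×0.726×(1−α)×1195 = 344.53
(1−α) = 344.53/687.12 = 0.5014;  α = 0.4986.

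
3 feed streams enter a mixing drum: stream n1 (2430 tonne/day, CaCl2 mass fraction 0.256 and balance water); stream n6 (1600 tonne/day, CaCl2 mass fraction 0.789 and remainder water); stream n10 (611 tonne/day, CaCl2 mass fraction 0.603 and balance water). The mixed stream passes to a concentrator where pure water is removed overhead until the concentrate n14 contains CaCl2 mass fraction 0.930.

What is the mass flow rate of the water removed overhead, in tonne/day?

2219 tonne/day

CaCl2 entering = 2430×0.256 + 1600×0.789 + 611×0.603 = 2252.9 tonne/day.
All CaCl2 reports to n14, so n14 = 2252.9/0.930 = 2422.5 tonne/day.
Total feed = 4641 tonne/day; overhead = 4641 − 2422.5 = 2218.5 tonne/day.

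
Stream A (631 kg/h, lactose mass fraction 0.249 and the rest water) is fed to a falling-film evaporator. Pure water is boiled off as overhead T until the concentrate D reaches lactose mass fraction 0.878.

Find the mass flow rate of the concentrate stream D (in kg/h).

lactose is conserved: 631×0.249 = 157.12 kg/h all reports to the concentrate.
Concentrate = 157.12/(target fraction) = 178.95 kg/h.

179 kg/h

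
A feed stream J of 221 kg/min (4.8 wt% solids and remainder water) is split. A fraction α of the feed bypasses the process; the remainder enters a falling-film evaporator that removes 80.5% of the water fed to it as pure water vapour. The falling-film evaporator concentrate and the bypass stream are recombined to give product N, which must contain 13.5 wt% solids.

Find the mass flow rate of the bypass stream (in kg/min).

35.16 kg/min

All 221×0.048 = 10.608 kg/min of solids reaches N, so N = 10.608/0.135 = 78.578 kg/min and vapour = 142.42 kg/min.
The evaporator receives (1−α)·221 of feed at 0.952 water and removes 0.805 of that water:
0.805×0.952×(1−α)×221 = 142.42
(1−α) = 142.42/169.37 = 0.8409;  α = 0.1591.
Bypass flow = 0.1591×221 = 35.158 kg/min.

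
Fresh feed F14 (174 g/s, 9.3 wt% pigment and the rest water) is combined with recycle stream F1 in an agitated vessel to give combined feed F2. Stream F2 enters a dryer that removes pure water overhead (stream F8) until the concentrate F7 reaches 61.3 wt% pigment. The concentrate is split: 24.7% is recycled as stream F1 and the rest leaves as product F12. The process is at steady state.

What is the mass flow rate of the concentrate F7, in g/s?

35.06 g/s

Overall pigment balance (none leaves overhead): pigment in fresh feed = pigment in product, i.e. 174×0.093 = (1−0.247)·F7·0.613.
F7 = 16.182/(0.613×0.753) = 35.057 g/s.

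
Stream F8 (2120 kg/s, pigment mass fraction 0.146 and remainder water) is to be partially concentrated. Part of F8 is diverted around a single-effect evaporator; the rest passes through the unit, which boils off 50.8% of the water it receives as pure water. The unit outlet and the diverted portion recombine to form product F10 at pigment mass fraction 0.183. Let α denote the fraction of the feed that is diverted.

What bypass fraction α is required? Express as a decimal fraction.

0.534

All 2120×0.146 = 309.52 kg/s of pigment reaches F10, so F10 = 309.52/0.183 = 1691.4 kg/s and vapour = 428.63 kg/s.
The evaporator receives (1−α)·2120 of feed at 0.854 water and removes 0.508 of that water:
0.508×0.854×(1−α)×2120 = 428.63
(1−α) = 428.63/919.72 = 0.4660;  α = 0.5340.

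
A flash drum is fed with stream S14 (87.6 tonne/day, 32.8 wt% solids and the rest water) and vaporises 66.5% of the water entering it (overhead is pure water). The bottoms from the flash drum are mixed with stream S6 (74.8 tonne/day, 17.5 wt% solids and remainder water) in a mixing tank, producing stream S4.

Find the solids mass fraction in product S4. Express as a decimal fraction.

0.339

Vapour removed = 0.665×0.672×87.6 = 39.147 tonne/day; concentrate = 48.453 tonne/day.
solids reaching the mixer = 28.733 (from concentrate) + 74.8×0.175 = 41.823 tonne/day.
Product flow = 48.453 + 74.8 = 123.25 tonne/day; solids fraction = 0.339.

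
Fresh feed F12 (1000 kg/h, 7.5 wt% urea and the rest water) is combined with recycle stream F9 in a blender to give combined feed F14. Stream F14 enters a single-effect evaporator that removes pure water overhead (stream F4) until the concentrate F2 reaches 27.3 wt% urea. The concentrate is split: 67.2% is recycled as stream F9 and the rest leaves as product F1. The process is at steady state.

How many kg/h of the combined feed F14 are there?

Overall urea balance (none leaves overhead): urea in fresh feed = urea in product, i.e. 1000×0.075 = (1−0.672)·F2·0.273.
F2 = 75/(0.273×0.328) = 837.58 kg/h.
Recycle F9 = 0.672×837.58 = 562.85 kg/h.
Combined feed F14 = 1000 + 562.85 = 1562.9 kg/h.

1563 kg/h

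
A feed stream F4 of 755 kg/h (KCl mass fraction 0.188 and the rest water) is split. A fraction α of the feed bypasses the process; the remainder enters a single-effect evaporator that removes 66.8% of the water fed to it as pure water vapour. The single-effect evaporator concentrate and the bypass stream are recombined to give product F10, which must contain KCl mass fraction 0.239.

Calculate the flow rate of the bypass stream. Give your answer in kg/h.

All 755×0.188 = 141.94 kg/h of KCl reaches F10, so F10 = 141.94/0.239 = 593.89 kg/h and vapour = 161.11 kg/h.
The evaporator receives (1−α)·755 of feed at 0.812 water and removes 0.668 of that water:
0.668×0.812×(1−α)×755 = 161.11
(1−α) = 161.11/409.52 = 0.3934;  α = 0.6066.
Bypass flow = 0.6066×755 = 457.98 kg/h.

458 kg/h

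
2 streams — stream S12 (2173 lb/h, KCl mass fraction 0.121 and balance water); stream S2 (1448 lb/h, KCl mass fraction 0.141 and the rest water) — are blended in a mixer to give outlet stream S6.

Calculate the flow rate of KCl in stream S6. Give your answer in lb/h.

KCl out = KCl in = 2173×0.121 + 1448×0.141 = 467.1 lb/h.

467.1 lb/h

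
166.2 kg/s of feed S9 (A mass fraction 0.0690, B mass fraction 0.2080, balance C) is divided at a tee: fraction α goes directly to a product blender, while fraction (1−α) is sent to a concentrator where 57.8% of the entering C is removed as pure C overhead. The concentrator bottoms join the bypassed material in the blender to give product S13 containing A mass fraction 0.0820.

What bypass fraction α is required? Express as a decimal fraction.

0.621

All 166.2×0.069 = 11.468 kg/s of A reaches S13, so S13 = 11.468/0.082 = 139.85 kg/s and vapour = 26.349 kg/s.
The evaporator receives (1−α)·166.2 of feed at 0.723 C and removes 0.578 of that C:
0.578×0.723×(1−α)×166.2 = 26.349
(1−α) = 26.349/69.454 = 0.3794;  α = 0.6206.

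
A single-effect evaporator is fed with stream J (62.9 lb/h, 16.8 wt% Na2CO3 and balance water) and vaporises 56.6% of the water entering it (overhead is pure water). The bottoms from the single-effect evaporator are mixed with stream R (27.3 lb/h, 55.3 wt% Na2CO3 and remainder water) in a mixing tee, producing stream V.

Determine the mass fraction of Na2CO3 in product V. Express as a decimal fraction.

Vapour removed = 0.566×0.832×62.9 = 29.62 lb/h; concentrate = 33.28 lb/h.
Na2CO3 reaching the mixer = 10.567 (from concentrate) + 27.3×0.553 = 25.664 lb/h.
Product flow = 33.28 + 27.3 = 60.58 lb/h; Na2CO3 fraction = 0.424.

0.424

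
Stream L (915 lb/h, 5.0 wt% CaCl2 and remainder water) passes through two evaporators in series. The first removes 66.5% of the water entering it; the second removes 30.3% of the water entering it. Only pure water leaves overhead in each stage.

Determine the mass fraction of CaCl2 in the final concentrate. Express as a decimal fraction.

water in feed = 915×0.950 = 869.25 lb/h.
After stage 1: water left = (1−0.665)×869.25 = 291.2; stream total = 336.95 lb/h.
After stage 2: water left = (1−0.303)×291.2 = 202.97; final concentrate = 248.72 lb/h.
CaCl2 fraction = 45.75/248.72 = 0.184.

0.184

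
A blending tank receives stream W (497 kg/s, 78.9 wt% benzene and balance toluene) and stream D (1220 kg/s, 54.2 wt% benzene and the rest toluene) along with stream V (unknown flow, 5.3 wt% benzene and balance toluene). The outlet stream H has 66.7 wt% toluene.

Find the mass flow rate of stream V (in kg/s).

Let V be the unknown flow. Total out = 1717 + V.
toluene balance: 663.63 + 0.947·V = 0.667·(1717 + V)
(0.947 − 0.667)·V = 0.667×1717 − 663.63 = 481.61
V = 481.61 / 0.280 = 1720 kg/s

1720 kg/s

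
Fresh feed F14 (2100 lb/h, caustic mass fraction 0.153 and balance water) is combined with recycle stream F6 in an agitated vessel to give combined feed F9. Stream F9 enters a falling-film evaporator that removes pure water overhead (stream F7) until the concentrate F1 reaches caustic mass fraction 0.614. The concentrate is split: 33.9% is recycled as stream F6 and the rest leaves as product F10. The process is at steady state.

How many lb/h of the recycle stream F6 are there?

Overall caustic balance (none leaves overhead): caustic in fresh feed = caustic in product, i.e. 2100×0.153 = (1−0.339)·F1·0.614.
F1 = 321.3/(0.614×0.661) = 791.66 lb/h.
Recycle F6 = 0.339×791.66 = 268.37 lb/h.

268.4 lb/h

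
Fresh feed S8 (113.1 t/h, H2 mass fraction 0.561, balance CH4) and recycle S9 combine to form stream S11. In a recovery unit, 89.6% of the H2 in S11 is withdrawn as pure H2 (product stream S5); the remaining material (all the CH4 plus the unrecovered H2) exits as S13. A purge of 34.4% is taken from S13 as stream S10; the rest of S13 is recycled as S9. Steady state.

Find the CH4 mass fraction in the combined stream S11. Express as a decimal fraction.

0.679

CH4 enters only via S8 and leaves only via the purge: 113.1×0.439 = 0.344×(CH4 in S13), and the recovery unit passes all CH4, so CH4 in S11 = CH4 in S13 = 144.33 t/h.
H2 in S11: m_A = 113.1×0.561 + (1−0.344)·(1−0.896)·m_A, so m_A = 63.449/0.9318 = 68.095 t/h.
S11 = 68.095 + 144.33 = 212.43 t/h.
CH4 fraction in S11 = 144.33/212.43 = 0.679.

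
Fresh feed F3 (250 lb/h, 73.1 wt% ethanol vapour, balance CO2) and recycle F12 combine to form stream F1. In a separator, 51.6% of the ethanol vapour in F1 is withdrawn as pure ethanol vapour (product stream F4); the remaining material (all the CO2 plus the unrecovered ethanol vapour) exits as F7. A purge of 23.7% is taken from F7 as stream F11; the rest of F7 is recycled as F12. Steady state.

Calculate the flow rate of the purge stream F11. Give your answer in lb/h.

100.5 lb/h

CO2 enters only via F3 and leaves only via the purge: 250×0.269 = 0.237×(CO2 in F7), and the separator passes all CO2, so CO2 in F1 = CO2 in F7 = 283.76 lb/h.
ethanol vapour in F1: m_A = 250×0.731 + (1−0.237)·(1−0.516)·m_A, so m_A = 182.75/0.6307 = 289.75 lb/h.
F7 = (1−0.516)×289.75 + 283.76 = 424 lb/h.
Purge F11 = 0.237×424 = 100.49 lb/h.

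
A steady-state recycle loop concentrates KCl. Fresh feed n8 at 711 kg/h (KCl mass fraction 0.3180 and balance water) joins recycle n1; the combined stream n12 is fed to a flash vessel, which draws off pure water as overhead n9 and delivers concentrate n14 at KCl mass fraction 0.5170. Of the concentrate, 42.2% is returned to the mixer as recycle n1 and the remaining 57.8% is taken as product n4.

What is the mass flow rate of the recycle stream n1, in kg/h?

319.3 kg/h

Overall KCl balance (none leaves overhead): KCl in fresh feed = KCl in product, i.e. 711×0.318 = (1−0.422)·n14·0.517.
n14 = 226.1/(0.517×0.578) = 756.62 kg/h.
Recycle n1 = 0.422×756.62 = 319.29 kg/h.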